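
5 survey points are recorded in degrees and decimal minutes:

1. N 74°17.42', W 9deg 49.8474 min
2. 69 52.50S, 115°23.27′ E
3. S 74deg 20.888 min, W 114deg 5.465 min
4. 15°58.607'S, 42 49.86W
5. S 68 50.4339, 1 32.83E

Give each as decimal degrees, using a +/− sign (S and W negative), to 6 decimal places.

1. 74.290333, -9.830790
2. -69.875000, 115.387833
3. -74.348133, -114.091083
4. -15.976783, -42.831000
5. -68.840565, 1.547167

Point 1:
  Lat: 17.42′ = 0.290333°; total 74.2903333
  N ⇒ keep positive
  Lon: 49.8474′ = 0.830790°; total 9.8307900
  W → negative
Point 2:
  φ: 69 + 52.5/60 = 69.8750000
  S → negative
  Longitude: 23.27′ = 0.387833°; total 115.3878333
  E → positive
Point 3:
  φ: 74 + 20.888/60 = 74.3481333
  hemisphere S, so the sign is −
  Lon: 114 + 5.465/60 = 114.0910833
  W ⇒ negate
Point 4:
  φ: 15 + 58.607/60 = 15.9767833
  S → negative
  λ: 42 + 49.86/60 = 42.8310000
  W → negative
Point 5:
  φ: 68 + 50.4339/60 = 68.8405650
  hemisphere S, so the sign is −
  Longitude: 32.83′ = 0.547167°; total 1.5471667
  E → positive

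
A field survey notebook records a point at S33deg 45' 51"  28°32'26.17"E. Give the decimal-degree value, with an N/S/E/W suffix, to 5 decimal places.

φ: 33 + 45/60 + 51/3600 = 33.764167
Longitude: 32′ + 26.17″ = 32.43617′; 28 + 32.43617/60 = 28.540603

33.76417° S, 28.54060° E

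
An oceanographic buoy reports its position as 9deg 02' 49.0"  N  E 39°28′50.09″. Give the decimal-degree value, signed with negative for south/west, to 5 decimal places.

Lat: 9 + 2/60 + 49/3600 = 9.046944
N → positive
λ: 39 + 28/60 + 50.09/3600 = 39.480581
E ⇒ keep positive

9.04694, 39.48058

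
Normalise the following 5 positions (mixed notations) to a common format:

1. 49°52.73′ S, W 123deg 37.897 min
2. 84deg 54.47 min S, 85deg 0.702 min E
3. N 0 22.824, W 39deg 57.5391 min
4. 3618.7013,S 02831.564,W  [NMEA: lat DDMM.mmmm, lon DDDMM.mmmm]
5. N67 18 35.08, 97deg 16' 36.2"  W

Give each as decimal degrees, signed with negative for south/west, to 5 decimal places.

1. -49.87883, -123.63162
2. -84.90783, 85.01170
3. 0.38040, -39.95899
4. -36.31169, -28.52607
5. 67.30974, -97.27672

Point 1:
  φ: 52.73′ = 0.878833°; total 49.878833
  S → negative
  Lon: 37.897′ = 0.631617°; total 123.631617
  W → negative
Point 2:
  Latitude: 54.47′ = 0.907833°; total 84.907833
  S → negative
  λ: 85 + 0.702/60 = 85.011700
  E → positive
Point 3:
  Latitude: 22.824′ = 0.380400°; total 0.380400
  N → positive
  Longitude: 57.5391′ = 0.958985°; total 39.958985
  hemisphere W, so the sign is −
Point 4:
  Lat: degrees = first 2 digits = 36, minutes = 18.7013; 36 + 18.7013/60 = 36.311688
  hemisphere S, so the sign is −
  λ: split at 3 digits → 028° and 31.564′; 28 + 31.564/60 = 28.526067
  W ⇒ negate
Point 5:
  Lat: 67° + 18/60 + 35.08/3600 = 67 + 0.300000 + 0.009744 = 67.309744
  N ⇒ keep positive
  Longitude: 97° + 16/60 + 36.2/3600 = 97 + 0.266667 + 0.010056 = 97.276722
  hemisphere W, so the sign is −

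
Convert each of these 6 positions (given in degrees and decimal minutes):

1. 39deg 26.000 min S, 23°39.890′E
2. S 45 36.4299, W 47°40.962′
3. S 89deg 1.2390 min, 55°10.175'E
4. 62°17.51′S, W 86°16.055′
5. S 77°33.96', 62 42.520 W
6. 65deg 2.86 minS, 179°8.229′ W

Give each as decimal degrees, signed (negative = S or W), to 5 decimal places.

1. -39.43333, 23.66483
2. -45.60717, -47.68270
3. -89.02065, 55.16958
4. -62.29183, -86.26758
5. -77.56600, -62.70867
6. -65.04767, -179.13715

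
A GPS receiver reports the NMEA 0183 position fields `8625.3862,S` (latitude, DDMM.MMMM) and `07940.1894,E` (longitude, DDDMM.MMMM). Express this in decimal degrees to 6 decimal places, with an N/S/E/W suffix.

86.423103° S, 79.669823° E

φ: degrees = first 2 digits = 86, minutes = 25.3862; 86 + 25.3862/60 = 86.4231033
Lon: split at 3 digits → 079° and 40.1894′; 79 + 40.1894/60 = 79.6698233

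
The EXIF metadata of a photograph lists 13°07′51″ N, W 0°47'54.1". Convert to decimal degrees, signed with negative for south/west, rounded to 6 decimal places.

13.130833, -0.798361

φ: 7′ + 51″ = 7.85000′; 13 + 7.85000/60 = 13.1308333
N ⇒ keep positive
Longitude: 0° + 47/60 + 54.1/3600 = 0 + 0.783333 + 0.015028 = 0.7983611
W → negative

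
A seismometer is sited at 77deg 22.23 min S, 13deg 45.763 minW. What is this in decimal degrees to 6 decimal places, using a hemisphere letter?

Lat: 22.23′ = 0.370500°; total 77.3705000
Longitude: 45.763′ = 0.762717°; total 13.7627167

77.370500° S, 13.762717° W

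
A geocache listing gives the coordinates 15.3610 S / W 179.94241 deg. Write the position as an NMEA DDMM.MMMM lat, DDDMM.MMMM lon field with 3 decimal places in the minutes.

1521.660,S / 17956.545,W

φ: minutes = (15.361000 − 15) × 60 = 21.66000
λ: 179° + 0.942410 × 60 = 179° 56.54460′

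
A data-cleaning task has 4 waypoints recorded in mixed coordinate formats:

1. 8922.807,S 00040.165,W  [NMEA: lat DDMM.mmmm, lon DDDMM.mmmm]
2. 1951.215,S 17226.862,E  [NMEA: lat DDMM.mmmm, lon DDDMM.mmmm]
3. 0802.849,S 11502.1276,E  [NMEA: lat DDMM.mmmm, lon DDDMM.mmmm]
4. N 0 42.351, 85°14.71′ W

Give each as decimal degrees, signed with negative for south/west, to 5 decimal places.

Point 1:
  Lat: degrees = first 2 digits = 89, minutes = 22.807; 89 + 22.807/60 = 89.380117
  S ⇒ negate
  λ: degrees = first 3 digits = 0, minutes = 40.165; 0 + 40.165/60 = 0.669417
  hemisphere W, so the sign is −
Point 2:
  φ: degrees = first 2 digits = 19, minutes = 51.215; 19 + 51.215/60 = 19.853583
  S → negative
  λ: split at 3 digits → 172° and 26.862′; 172 + 26.862/60 = 172.447700
  E ⇒ keep positive
Point 3:
  φ: degrees = first 2 digits = 8, minutes = 2.849; 8 + 2.849/60 = 8.047483
  S → negative
  Lon: split at 3 digits → 115° and 2.1276′; 115 + 2.1276/60 = 115.035460
  E ⇒ keep positive
Point 4:
  φ: 42.351′ = 0.705850°; total 0.705850
  N → positive
  λ: 85 + 14.71/60 = 85.245167
  hemisphere W, so the sign is −

1. -89.38012, -0.66942
2. -19.85358, 172.44770
3. -8.04748, 115.03546
4. 0.70585, -85.24517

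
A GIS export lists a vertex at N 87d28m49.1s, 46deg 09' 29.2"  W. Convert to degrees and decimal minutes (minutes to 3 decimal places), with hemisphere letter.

Latitude: 28 + 49.1/60 = 28.81833′
Longitude: seconds/60 = 0.48667; minutes = 9 + 0.48667 = 9.48667

87° 28.818′ N, 46° 9.487′ W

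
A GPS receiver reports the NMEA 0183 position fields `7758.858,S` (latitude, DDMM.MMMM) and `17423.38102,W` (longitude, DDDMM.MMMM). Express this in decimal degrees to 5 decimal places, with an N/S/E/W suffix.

77.98097° S, 174.38968° W

φ: split at 2 digits → 77° and 58.858′; 77 + 58.858/60 = 77.980967
λ: split at 3 digits → 174° and 23.38102′; 174 + 23.38102/60 = 174.389684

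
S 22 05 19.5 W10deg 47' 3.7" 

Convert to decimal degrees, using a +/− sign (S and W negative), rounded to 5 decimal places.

φ: 5′ + 19.5″ = 5.32500′; 22 + 5.32500/60 = 22.088750
hemisphere S, so the sign is −
λ: 47′ + 3.7″ = 47.06167′; 10 + 47.06167/60 = 10.784361
W → negative

-22.08875, -10.78436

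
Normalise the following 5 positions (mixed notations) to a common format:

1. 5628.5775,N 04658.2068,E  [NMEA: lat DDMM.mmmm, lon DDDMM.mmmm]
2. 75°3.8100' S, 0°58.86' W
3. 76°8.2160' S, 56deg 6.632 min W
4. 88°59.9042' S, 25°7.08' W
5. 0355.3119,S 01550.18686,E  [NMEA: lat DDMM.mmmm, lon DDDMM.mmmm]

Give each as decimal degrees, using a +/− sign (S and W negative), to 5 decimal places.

1. 56.47629, 46.97011
2. -75.06350, -0.98100
3. -76.13693, -56.11053
4. -88.99840, -25.11800
5. -3.92187, 15.83645

Point 1:
  Latitude: split at 2 digits → 56° and 28.5775′; 56 + 28.5775/60 = 56.476292
  N ⇒ keep positive
  Longitude: degrees = first 3 digits = 46, minutes = 58.2068; 46 + 58.2068/60 = 46.970113
  E → positive
Point 2:
  Latitude: 75 + 3.81/60 = 75.063500
  S → negative
  Lon: 0 + 58.86/60 = 0.981000
  W → negative
Point 3:
  Latitude: 8.216′ = 0.136933°; total 76.136933
  S ⇒ negate
  Longitude: 56 + 6.632/60 = 56.110533
  W → negative
Point 4:
  Latitude: 59.9042′ = 0.998403°; total 88.998403
  S → negative
  λ: 25 + 7.08/60 = 25.118000
  W → negative
Point 5:
  Lat: split at 2 digits → 03° and 55.3119′; 3 + 55.3119/60 = 3.921865
  S ⇒ negate
  Longitude: degrees = first 3 digits = 15, minutes = 50.18686; 15 + 50.18686/60 = 15.836448
  E ⇒ keep positive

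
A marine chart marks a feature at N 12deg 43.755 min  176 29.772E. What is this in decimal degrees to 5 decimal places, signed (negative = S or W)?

φ: 43.755′ = 0.729250°; total 12.729250
N → positive
Lon: 176 + 29.772/60 = 176.496200
E → positive

12.72925, 176.49620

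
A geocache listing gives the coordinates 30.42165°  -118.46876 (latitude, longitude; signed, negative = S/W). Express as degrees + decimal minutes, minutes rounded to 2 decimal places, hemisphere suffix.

30° 25.30′ N, 118° 28.13′ W

Latitude: minutes = (30.421650 − 30) × 60 = 25.2990
Longitude is negative → W; |value| = 118.468760
Longitude: minutes = (118.468760 − 118) × 60 = 28.1256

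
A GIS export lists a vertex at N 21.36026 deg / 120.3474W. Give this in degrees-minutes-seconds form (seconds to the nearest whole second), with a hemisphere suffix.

21°21′37″ N, 120°20′51″ W

Latitude: 0.360260 × 60 = 21.61560′ → 21′, remainder × 60 = 36.94″
λ: whole degrees 120; 20.84400′ → 20′ and 50.64″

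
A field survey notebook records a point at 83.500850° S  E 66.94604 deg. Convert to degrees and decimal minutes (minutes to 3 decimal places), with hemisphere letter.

83° 30.051′ S, 66° 56.762′ E

φ: fractional part 0.500850 → 30.05100 minutes
Longitude: minutes = (66.946040 − 66) × 60 = 56.76240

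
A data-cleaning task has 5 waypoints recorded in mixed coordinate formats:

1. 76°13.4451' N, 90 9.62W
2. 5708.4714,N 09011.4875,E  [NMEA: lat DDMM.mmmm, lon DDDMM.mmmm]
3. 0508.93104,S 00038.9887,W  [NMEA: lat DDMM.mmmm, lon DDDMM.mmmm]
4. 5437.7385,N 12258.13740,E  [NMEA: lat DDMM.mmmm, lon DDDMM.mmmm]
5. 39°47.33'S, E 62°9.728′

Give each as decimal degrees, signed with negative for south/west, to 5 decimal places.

Point 1:
  φ: 13.4451′ = 0.224085°; total 76.224085
  N ⇒ keep positive
  Longitude: 9.62′ = 0.160333°; total 90.160333
  W → negative
Point 2:
  Lat: split at 2 digits → 57° and 8.4714′; 57 + 8.4714/60 = 57.141190
  N → positive
  Longitude: split at 3 digits → 090° and 11.4875′; 90 + 11.4875/60 = 90.191458
  E ⇒ keep positive
Point 3:
  φ: degrees = first 2 digits = 5, minutes = 8.93104; 5 + 8.93104/60 = 5.148851
  S → negative
  λ: degrees = first 3 digits = 0, minutes = 38.9887; 0 + 38.9887/60 = 0.649812
  W ⇒ negate
Point 4:
  Latitude: split at 2 digits → 54° and 37.7385′; 54 + 37.7385/60 = 54.628975
  N → positive
  Lon: split at 3 digits → 122° and 58.1374′; 122 + 58.1374/60 = 122.968957
  E → positive
Point 5:
  φ: 39 + 47.33/60 = 39.788833
  S ⇒ negate
  Lon: 62 + 9.728/60 = 62.162133
  E ⇒ keep positive

1. 76.22409, -90.16033
2. 57.14119, 90.19146
3. -5.14885, -0.64981
4. 54.62898, 122.96896
5. -39.78883, 62.16213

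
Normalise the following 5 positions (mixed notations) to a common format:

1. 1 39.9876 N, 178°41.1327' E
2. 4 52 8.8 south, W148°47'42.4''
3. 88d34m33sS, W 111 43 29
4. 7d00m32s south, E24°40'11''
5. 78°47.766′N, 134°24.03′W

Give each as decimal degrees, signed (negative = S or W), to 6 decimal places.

1. 1.666460, 178.685545
2. -4.869111, -148.795111
3. -88.575833, -111.724722
4. -7.008889, 24.669722
5. 78.796100, -134.400500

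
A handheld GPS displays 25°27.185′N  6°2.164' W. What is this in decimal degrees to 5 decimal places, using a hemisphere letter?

φ: 27.185′ = 0.453083°; total 25.453083
Lon: 2.164′ = 0.036067°; total 6.036067

25.45308° N, 6.03607° W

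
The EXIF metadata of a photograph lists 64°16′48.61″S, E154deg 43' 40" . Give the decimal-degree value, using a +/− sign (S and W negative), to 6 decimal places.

-64.280169, 154.727778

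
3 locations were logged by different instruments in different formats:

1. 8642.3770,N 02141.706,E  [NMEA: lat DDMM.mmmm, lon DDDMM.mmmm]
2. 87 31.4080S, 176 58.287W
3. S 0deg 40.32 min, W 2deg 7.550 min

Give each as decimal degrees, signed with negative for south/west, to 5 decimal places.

1. 86.70628, 21.69510
2. -87.52347, -176.97145
3. -0.67200, -2.12583

Point 1:
  Latitude: degrees = first 2 digits = 86, minutes = 42.377; 86 + 42.377/60 = 86.706283
  N → positive
  Lon: degrees = first 3 digits = 21, minutes = 41.706; 21 + 41.706/60 = 21.695100
  E ⇒ keep positive
Point 2:
  Lat: 87 + 31.408/60 = 87.523467
  S → negative
  Lon: 58.287′ = 0.971450°; total 176.971450
  hemisphere W, so the sign is −
Point 3:
  Lat: 0 + 40.32/60 = 0.672000
  S ⇒ negate
  Lon: 2 + 7.55/60 = 2.125833
  W ⇒ negate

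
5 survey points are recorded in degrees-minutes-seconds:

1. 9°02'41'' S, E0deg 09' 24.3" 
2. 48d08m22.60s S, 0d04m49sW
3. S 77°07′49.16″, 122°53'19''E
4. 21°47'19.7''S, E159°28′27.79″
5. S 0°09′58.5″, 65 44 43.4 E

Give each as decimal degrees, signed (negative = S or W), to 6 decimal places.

1. -9.044722, 0.156750
2. -48.139611, -0.080278
3. -77.130322, 122.888611
4. -21.788806, 159.474386
5. -0.166250, 65.745389

Point 1:
  Latitude: 2′ + 41″ = 2.68333′; 9 + 2.68333/60 = 9.0447222
  S ⇒ negate
  Longitude: 0° + 9/60 + 24.3/3600 = 0 + 0.150000 + 0.006750 = 0.1567500
  E → positive
Point 2:
  φ: 48° + 8/60 + 22.6/3600 = 48 + 0.133333 + 0.006278 = 48.1396111
  S ⇒ negate
  Lon: 0 + 4/60 + 49/3600 = 0.0802778
  W → negative
Point 3:
  φ: 7′ + 49.16″ = 7.81933′; 77 + 7.81933/60 = 77.1303222
  S ⇒ negate
  λ: 122 + 53/60 + 19/3600 = 122.8886111
  E ⇒ keep positive
Point 4:
  Latitude: 47′ + 19.7″ = 47.32833′; 21 + 47.32833/60 = 21.7888056
  S ⇒ negate
  Longitude: 159° + 28/60 + 27.79/3600 = 159 + 0.466667 + 0.007719 = 159.4743861
  E → positive
Point 5:
  φ: 0 + 9/60 + 58.5/3600 = 0.1662500
  S ⇒ negate
  λ: 65 + 44/60 + 43.4/3600 = 65.7453889
  E → positive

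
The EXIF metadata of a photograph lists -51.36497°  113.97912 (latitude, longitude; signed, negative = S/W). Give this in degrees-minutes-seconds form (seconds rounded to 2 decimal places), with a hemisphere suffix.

51°21′53.89″ S, 113°58′44.83″ E

Latitude is negative → S; |value| = 51.364970
Latitude: 0.364970 × 60 = 21.89820′ → 21′, remainder × 60 = 53.8920″
λ: 0.979120° → 58.74720′; 0.74720 × 60 = 44.8320″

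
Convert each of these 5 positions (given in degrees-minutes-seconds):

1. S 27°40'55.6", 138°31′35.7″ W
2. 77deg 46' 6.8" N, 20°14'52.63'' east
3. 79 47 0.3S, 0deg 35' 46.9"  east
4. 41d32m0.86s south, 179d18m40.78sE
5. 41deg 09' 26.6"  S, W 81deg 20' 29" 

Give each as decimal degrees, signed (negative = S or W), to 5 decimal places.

1. -27.68211, -138.52658
2. 77.76856, 20.24795
3. -79.78342, 0.59636
4. -41.53357, 179.31133
5. -41.15739, -81.34139

Point 1:
  φ: 27 + 40/60 + 55.6/3600 = 27.682111
  hemisphere S, so the sign is −
  Lon: 138° + 31/60 + 35.7/3600 = 138 + 0.516667 + 0.009917 = 138.526583
  W ⇒ negate
Point 2:
  Latitude: 77° + 46/60 + 6.8/3600 = 77 + 0.766667 + 0.001889 = 77.768556
  N ⇒ keep positive
  Longitude: 20 + 14/60 + 52.63/3600 = 20.247953
  E ⇒ keep positive
Point 3:
  Lat: 79° + 47/60 + 0.3/3600 = 79 + 0.783333 + 0.000083 = 79.783417
  S ⇒ negate
  Lon: 0° + 35/60 + 46.9/3600 = 0 + 0.583333 + 0.013028 = 0.596361
  E ⇒ keep positive
Point 4:
  Latitude: 32′ + 0.86″ = 32.01433′; 41 + 32.01433/60 = 41.533572
  S → negative
  Lon: 179° + 18/60 + 40.78/3600 = 179 + 0.300000 + 0.011328 = 179.311328
  E → positive
Point 5:
  φ: 41° + 9/60 + 26.6/3600 = 41 + 0.150000 + 0.007389 = 41.157389
  S → negative
  λ: 81° + 20/60 + 29/3600 = 81 + 0.333333 + 0.008056 = 81.341389
  W ⇒ negate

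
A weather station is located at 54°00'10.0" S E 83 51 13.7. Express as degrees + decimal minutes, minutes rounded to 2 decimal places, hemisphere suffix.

Latitude: 0 + 10/60 = 0.1667′
Lon: 51 + 13.7/60 = 51.2283′

54° 0.17′ S, 83° 51.23′ E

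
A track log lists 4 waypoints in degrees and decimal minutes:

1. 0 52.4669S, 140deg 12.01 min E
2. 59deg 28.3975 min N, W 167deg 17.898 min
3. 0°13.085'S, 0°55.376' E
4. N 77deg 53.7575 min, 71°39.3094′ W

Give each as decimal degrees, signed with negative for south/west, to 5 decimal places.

1. -0.87445, 140.20017
2. 59.47329, -167.29830
3. -0.21808, 0.92293
4. 77.89596, -71.65516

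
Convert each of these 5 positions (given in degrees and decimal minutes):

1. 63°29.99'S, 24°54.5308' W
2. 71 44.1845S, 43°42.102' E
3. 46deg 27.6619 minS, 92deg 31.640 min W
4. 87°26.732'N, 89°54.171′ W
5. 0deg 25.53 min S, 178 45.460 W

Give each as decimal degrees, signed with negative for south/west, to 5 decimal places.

1. -63.49983, -24.90885
2. -71.73641, 43.70170
3. -46.46103, -92.52733
4. 87.44553, -89.90285
5. -0.42550, -178.75767

Point 1:
  Lat: 29.99′ = 0.499833°; total 63.499833
  hemisphere S, so the sign is −
  λ: 54.5308′ = 0.908847°; total 24.908847
  W → negative
Point 2:
  φ: 71 + 44.1845/60 = 71.736408
  S ⇒ negate
  Lon: 42.102′ = 0.701700°; total 43.701700
  E ⇒ keep positive
Point 3:
  Latitude: 27.6619′ = 0.461032°; total 46.461032
  S → negative
  λ: 92 + 31.64/60 = 92.527333
  W → negative
Point 4:
  Latitude: 26.732′ = 0.445533°; total 87.445533
  N ⇒ keep positive
  Lon: 54.171′ = 0.902850°; total 89.902850
  W ⇒ negate
Point 5:
  Latitude: 0 + 25.53/60 = 0.425500
  S → negative
  λ: 178 + 45.46/60 = 178.757667
  W → negative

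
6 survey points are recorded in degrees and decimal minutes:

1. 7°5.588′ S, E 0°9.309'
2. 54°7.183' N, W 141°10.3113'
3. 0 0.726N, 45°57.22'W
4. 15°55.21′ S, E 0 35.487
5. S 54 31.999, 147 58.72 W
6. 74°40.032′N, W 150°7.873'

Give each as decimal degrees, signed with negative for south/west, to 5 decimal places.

Point 1:
  Latitude: 5.588′ = 0.093133°; total 7.093133
  hemisphere S, so the sign is −
  Lon: 9.309′ = 0.155150°; total 0.155150
  E ⇒ keep positive
Point 2:
  Latitude: 54 + 7.183/60 = 54.119717
  N ⇒ keep positive
  λ: 10.3113′ = 0.171855°; total 141.171855
  W → negative
Point 3:
  φ: 0.726′ = 0.012100°; total 0.012100
  N → positive
  Lon: 45 + 57.22/60 = 45.953667
  W ⇒ negate
Point 4:
  Latitude: 15 + 55.21/60 = 15.920167
  S → negative
  Lon: 35.487′ = 0.591450°; total 0.591450
  E → positive
Point 5:
  φ: 54 + 31.999/60 = 54.533317
  S ⇒ negate
  Longitude: 58.72′ = 0.978667°; total 147.978667
  W ⇒ negate
Point 6:
  Latitude: 40.032′ = 0.667200°; total 74.667200
  N ⇒ keep positive
  Longitude: 150 + 7.873/60 = 150.131217
  W → negative

1. -7.09313, 0.15515
2. 54.11972, -141.17186
3. 0.01210, -45.95367
4. -15.92017, 0.59145
5. -54.53332, -147.97867
6. 74.66720, -150.13122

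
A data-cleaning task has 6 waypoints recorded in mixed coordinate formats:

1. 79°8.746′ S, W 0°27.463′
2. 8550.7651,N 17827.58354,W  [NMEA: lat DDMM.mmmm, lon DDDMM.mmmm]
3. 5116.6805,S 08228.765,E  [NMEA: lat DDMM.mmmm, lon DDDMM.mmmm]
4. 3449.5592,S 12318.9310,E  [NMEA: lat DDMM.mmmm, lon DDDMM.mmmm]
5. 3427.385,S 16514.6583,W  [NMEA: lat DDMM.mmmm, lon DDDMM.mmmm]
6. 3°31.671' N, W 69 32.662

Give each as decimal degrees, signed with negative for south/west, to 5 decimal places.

1. -79.14577, -0.45772
2. 85.84609, -178.45973
3. -51.27801, 82.47942
4. -34.82599, 123.31552
5. -34.45642, -165.24431
6. 3.52785, -69.54437

Point 1:
  Latitude: 8.746′ = 0.145767°; total 79.145767
  S ⇒ negate
  λ: 27.463′ = 0.457717°; total 0.457717
  hemisphere W, so the sign is −
Point 2:
  Latitude: degrees = first 2 digits = 85, minutes = 50.7651; 85 + 50.7651/60 = 85.846085
  N ⇒ keep positive
  λ: degrees = first 3 digits = 178, minutes = 27.58354; 178 + 27.58354/60 = 178.459726
  hemisphere W, so the sign is −
Point 3:
  φ: split at 2 digits → 51° and 16.6805′; 51 + 16.6805/60 = 51.278008
  S → negative
  Lon: degrees = first 3 digits = 82, minutes = 28.765; 82 + 28.765/60 = 82.479417
  E ⇒ keep positive
Point 4:
  Latitude: degrees = first 2 digits = 34, minutes = 49.5592; 34 + 49.5592/60 = 34.825987
  S → negative
  Longitude: split at 3 digits → 123° and 18.931′; 123 + 18.931/60 = 123.315517
  E → positive
Point 5:
  Latitude: split at 2 digits → 34° and 27.385′; 34 + 27.385/60 = 34.456417
  S → negative
  Longitude: split at 3 digits → 165° and 14.6583′; 165 + 14.6583/60 = 165.244305
  W ⇒ negate
Point 6:
  Latitude: 3 + 31.671/60 = 3.527850
  N → positive
  Lon: 69 + 32.662/60 = 69.544367
  W → negative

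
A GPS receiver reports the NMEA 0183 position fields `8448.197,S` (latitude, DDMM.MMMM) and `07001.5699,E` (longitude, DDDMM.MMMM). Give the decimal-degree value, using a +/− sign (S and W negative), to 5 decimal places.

Latitude: degrees = first 2 digits = 84, minutes = 48.197; 84 + 48.197/60 = 84.803283
S ⇒ negate
λ: degrees = first 3 digits = 70, minutes = 1.5699; 70 + 1.5699/60 = 70.026165
E ⇒ keep positive

-84.80328, 70.02617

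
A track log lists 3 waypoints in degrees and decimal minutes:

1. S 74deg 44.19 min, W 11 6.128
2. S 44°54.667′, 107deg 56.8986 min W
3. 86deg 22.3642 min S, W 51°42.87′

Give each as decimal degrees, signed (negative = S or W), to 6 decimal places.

Point 1:
  φ: 74 + 44.19/60 = 74.7365000
  hemisphere S, so the sign is −
  Longitude: 6.128′ = 0.102133°; total 11.1021333
  W ⇒ negate
Point 2:
  Lat: 54.667′ = 0.911117°; total 44.9111167
  S ⇒ negate
  λ: 56.8986′ = 0.948310°; total 107.9483100
  W ⇒ negate
Point 3:
  φ: 86 + 22.3642/60 = 86.3727367
  S → negative
  Lon: 51 + 42.87/60 = 51.7145000
  W ⇒ negate

1. -74.736500, -11.102133
2. -44.911117, -107.948310
3. -86.372737, -51.714500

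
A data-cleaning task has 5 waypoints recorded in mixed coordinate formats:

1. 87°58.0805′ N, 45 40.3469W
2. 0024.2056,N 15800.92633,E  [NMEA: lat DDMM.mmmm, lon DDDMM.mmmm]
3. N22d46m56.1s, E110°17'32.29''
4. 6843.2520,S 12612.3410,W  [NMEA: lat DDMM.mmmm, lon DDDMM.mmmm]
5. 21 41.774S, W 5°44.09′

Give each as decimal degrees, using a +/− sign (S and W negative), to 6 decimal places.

Point 1:
  Lat: 87 + 58.0805/60 = 87.9680083
  N → positive
  λ: 45 + 40.3469/60 = 45.6724483
  W → negative
Point 2:
  φ: split at 2 digits → 00° and 24.2056′; 0 + 24.2056/60 = 0.4034267
  N ⇒ keep positive
  Lon: degrees = first 3 digits = 158, minutes = 0.92633; 158 + 0.92633/60 = 158.0154388
  E ⇒ keep positive
Point 3:
  Lat: 46′ + 56.1″ = 46.93500′; 22 + 46.93500/60 = 22.7822500
  N ⇒ keep positive
  Lon: 110° + 17/60 + 32.29/3600 = 110 + 0.283333 + 0.008969 = 110.2923028
  E ⇒ keep positive
Point 4:
  Lat: split at 2 digits → 68° and 43.252′; 68 + 43.252/60 = 68.7208667
  S ⇒ negate
  Lon: degrees = first 3 digits = 126, minutes = 12.341; 126 + 12.341/60 = 126.2056833
  W → negative
Point 5:
  Lat: 21 + 41.774/60 = 21.6962333
  hemisphere S, so the sign is −
  Longitude: 5 + 44.09/60 = 5.7348333
  hemisphere W, so the sign is −

1. 87.968008, -45.672448
2. 0.403427, 158.015439
3. 22.782250, 110.292303
4. -68.720867, -126.205683
5. -21.696233, -5.734833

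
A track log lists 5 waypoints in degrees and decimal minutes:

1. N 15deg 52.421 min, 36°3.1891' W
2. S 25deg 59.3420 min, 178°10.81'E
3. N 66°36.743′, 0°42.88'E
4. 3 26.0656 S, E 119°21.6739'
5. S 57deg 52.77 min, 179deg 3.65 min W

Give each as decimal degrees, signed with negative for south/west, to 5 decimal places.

Point 1:
  φ: 15 + 52.421/60 = 15.873683
  N → positive
  Lon: 36 + 3.1891/60 = 36.053152
  hemisphere W, so the sign is −
Point 2:
  φ: 59.342′ = 0.989033°; total 25.989033
  S ⇒ negate
  Lon: 10.81′ = 0.180167°; total 178.180167
  E → positive
Point 3:
  Lat: 36.743′ = 0.612383°; total 66.612383
  N ⇒ keep positive
  Longitude: 42.88′ = 0.714667°; total 0.714667
  E → positive
Point 4:
  Latitude: 26.0656′ = 0.434427°; total 3.434427
  S ⇒ negate
  λ: 119 + 21.6739/60 = 119.361232
  E ⇒ keep positive
Point 5:
  φ: 52.77′ = 0.879500°; total 57.879500
  S ⇒ negate
  Lon: 179 + 3.65/60 = 179.060833
  W → negative

1. 15.87368, -36.05315
2. -25.98903, 178.18017
3. 66.61238, 0.71467
4. -3.43443, 119.36123
5. -57.87950, -179.06083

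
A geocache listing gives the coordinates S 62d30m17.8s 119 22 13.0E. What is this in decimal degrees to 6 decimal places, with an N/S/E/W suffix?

62.504944° S, 119.370278° E

Latitude: 62° + 30/60 + 17.8/3600 = 62 + 0.500000 + 0.004944 = 62.5049444
Longitude: 119° + 22/60 + 13/3600 = 119 + 0.366667 + 0.003611 = 119.3702778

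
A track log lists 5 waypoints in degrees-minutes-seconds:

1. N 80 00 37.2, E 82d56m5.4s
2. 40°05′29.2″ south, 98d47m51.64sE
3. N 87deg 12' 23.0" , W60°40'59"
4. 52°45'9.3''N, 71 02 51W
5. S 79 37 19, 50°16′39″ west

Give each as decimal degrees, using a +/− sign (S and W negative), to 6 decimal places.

Point 1:
  Latitude: 80 + 0/60 + 37.2/3600 = 80.0103333
  N ⇒ keep positive
  Longitude: 82 + 56/60 + 5.4/3600 = 82.9348333
  E → positive
Point 2:
  φ: 40 + 5/60 + 29.2/3600 = 40.0914444
  S ⇒ negate
  Lon: 98 + 47/60 + 51.64/3600 = 98.7976778
  E ⇒ keep positive
Point 3:
  Latitude: 87 + 12/60 + 23/3600 = 87.2063889
  N ⇒ keep positive
  λ: 40′ + 59″ = 40.98333′; 60 + 40.98333/60 = 60.6830556
  W ⇒ negate
Point 4:
  Lat: 52 + 45/60 + 9.3/3600 = 52.7525833
  N ⇒ keep positive
  λ: 2′ + 51″ = 2.85000′; 71 + 2.85000/60 = 71.0475000
  W ⇒ negate
Point 5:
  Latitude: 79 + 37/60 + 19/3600 = 79.6219444
  S → negative
  Lon: 50° + 16/60 + 39/3600 = 50 + 0.266667 + 0.010833 = 50.2775000
  W → negative

1. 80.010333, 82.934833
2. -40.091444, 98.797678
3. 87.206389, -60.683056
4. 52.752583, -71.047500
5. -79.621944, -50.277500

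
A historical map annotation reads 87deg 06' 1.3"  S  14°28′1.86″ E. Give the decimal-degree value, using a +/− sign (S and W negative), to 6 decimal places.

-87.100361, 14.467183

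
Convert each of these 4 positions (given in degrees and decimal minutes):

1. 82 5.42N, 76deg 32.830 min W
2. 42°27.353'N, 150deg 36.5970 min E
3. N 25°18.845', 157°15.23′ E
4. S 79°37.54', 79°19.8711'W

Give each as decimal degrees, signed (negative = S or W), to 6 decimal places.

Point 1:
  Latitude: 5.42′ = 0.090333°; total 82.0903333
  N ⇒ keep positive
  Lon: 76 + 32.83/60 = 76.5471667
  W ⇒ negate
Point 2:
  φ: 27.353′ = 0.455883°; total 42.4558833
  N → positive
  λ: 36.597′ = 0.609950°; total 150.6099500
  E → positive
Point 3:
  Lat: 25 + 18.845/60 = 25.3140833
  N → positive
  Lon: 15.23′ = 0.253833°; total 157.2538333
  E → positive
Point 4:
  φ: 37.54′ = 0.625667°; total 79.6256667
  hemisphere S, so the sign is −
  Lon: 79 + 19.8711/60 = 79.3311850
  hemisphere W, so the sign is −

1. 82.090333, -76.547167
2. 42.455883, 150.609950
3. 25.314083, 157.253833
4. -79.625667, -79.331185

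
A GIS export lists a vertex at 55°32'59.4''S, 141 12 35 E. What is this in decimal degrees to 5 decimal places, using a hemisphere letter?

55.54983° S, 141.20972° E

Lat: 32′ + 59.4″ = 32.99000′; 55 + 32.99000/60 = 55.549833
λ: 141° + 12/60 + 35/3600 = 141 + 0.200000 + 0.009722 = 141.209722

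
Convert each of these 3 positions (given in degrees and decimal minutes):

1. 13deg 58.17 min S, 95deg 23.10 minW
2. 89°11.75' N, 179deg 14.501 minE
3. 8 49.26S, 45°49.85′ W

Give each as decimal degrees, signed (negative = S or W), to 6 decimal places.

1. -13.969500, -95.385000
2. 89.195833, 179.241683
3. -8.821000, -45.830833

Point 1:
  Lat: 13 + 58.17/60 = 13.9695000
  S ⇒ negate
  Longitude: 23.1′ = 0.385000°; total 95.3850000
  hemisphere W, so the sign is −
Point 2:
  Lat: 89 + 11.75/60 = 89.1958333
  N ⇒ keep positive
  Lon: 179 + 14.501/60 = 179.2416833
  E ⇒ keep positive
Point 3:
  φ: 8 + 49.26/60 = 8.8210000
  S ⇒ negate
  Longitude: 45 + 49.85/60 = 45.8308333
  W → negative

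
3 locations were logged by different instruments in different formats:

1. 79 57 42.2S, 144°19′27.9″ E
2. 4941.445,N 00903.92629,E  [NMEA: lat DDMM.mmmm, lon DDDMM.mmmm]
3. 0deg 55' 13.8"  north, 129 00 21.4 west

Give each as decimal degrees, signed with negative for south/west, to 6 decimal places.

1. -79.961722, 144.324417
2. 49.690750, 9.065438
3. 0.920500, -129.005944

Point 1:
  φ: 79° + 57/60 + 42.2/3600 = 79 + 0.950000 + 0.011722 = 79.9617222
  hemisphere S, so the sign is −
  λ: 19′ + 27.9″ = 19.46500′; 144 + 19.46500/60 = 144.3244167
  E → positive
Point 2:
  Lat: degrees = first 2 digits = 49, minutes = 41.445; 49 + 41.445/60 = 49.6907500
  N ⇒ keep positive
  λ: split at 3 digits → 009° and 3.92629′; 9 + 3.92629/60 = 9.0654382
  E ⇒ keep positive
Point 3:
  φ: 55′ + 13.8″ = 55.23000′; 0 + 55.23000/60 = 0.9205000
  N ⇒ keep positive
  Lon: 129° + 0/60 + 21.4/3600 = 129 + 0.000000 + 0.005944 = 129.0059444
  W → negative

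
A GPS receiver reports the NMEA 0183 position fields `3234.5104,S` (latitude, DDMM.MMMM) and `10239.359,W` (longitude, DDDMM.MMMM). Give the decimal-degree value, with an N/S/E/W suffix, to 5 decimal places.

32.57517° S, 102.65598° W

φ: split at 2 digits → 32° and 34.5104′; 32 + 34.5104/60 = 32.575173
Longitude: split at 3 digits → 102° and 39.359′; 102 + 39.359/60 = 102.655983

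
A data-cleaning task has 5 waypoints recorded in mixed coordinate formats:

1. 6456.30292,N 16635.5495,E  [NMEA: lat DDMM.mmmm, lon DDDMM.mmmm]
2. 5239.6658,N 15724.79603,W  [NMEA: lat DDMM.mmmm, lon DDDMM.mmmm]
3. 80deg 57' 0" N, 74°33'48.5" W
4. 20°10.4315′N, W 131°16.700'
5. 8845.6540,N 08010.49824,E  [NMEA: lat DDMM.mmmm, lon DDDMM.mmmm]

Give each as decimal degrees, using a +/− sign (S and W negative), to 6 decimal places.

1. 64.938382, 166.592492
2. 52.661097, -157.413267
3. 80.950000, -74.563472
4. 20.173858, -131.278333
5. 88.760900, 80.174971

Point 1:
  Latitude: degrees = first 2 digits = 64, minutes = 56.30292; 64 + 56.30292/60 = 64.9383820
  N → positive
  Longitude: split at 3 digits → 166° and 35.5495′; 166 + 35.5495/60 = 166.5924917
  E ⇒ keep positive
Point 2:
  φ: degrees = first 2 digits = 52, minutes = 39.6658; 52 + 39.6658/60 = 52.6610967
  N ⇒ keep positive
  λ: split at 3 digits → 157° and 24.79603′; 157 + 24.79603/60 = 157.4132672
  W → negative
Point 3:
  Latitude: 57′ + 0″ = 57.00000′; 80 + 57.00000/60 = 80.9500000
  N ⇒ keep positive
  λ: 74 + 33/60 + 48.5/3600 = 74.5634722
  W → negative
Point 4:
  Lat: 20 + 10.4315/60 = 20.1738583
  N → positive
  Lon: 16.7′ = 0.278333°; total 131.2783333
  W ⇒ negate
Point 5:
  Latitude: degrees = first 2 digits = 88, minutes = 45.654; 88 + 45.654/60 = 88.7609000
  N → positive
  Lon: degrees = first 3 digits = 80, minutes = 10.49824; 80 + 10.49824/60 = 80.1749707
  E ⇒ keep positive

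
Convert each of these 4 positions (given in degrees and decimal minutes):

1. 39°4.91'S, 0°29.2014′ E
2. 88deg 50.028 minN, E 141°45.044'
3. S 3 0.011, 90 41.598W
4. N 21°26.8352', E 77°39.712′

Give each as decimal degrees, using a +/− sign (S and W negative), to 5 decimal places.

Point 1:
  φ: 4.91′ = 0.081833°; total 39.081833
  S ⇒ negate
  Lon: 0 + 29.2014/60 = 0.486690
  E → positive
Point 2:
  Lat: 88 + 50.028/60 = 88.833800
  N ⇒ keep positive
  Longitude: 141 + 45.044/60 = 141.750733
  E → positive
Point 3:
  φ: 0.011′ = 0.000183°; total 3.000183
  S ⇒ negate
  λ: 41.598′ = 0.693300°; total 90.693300
  W ⇒ negate
Point 4:
  φ: 26.8352′ = 0.447253°; total 21.447253
  N → positive
  Lon: 39.712′ = 0.661867°; total 77.661867
  E → positive

1. -39.08183, 0.48669
2. 88.83380, 141.75073
3. -3.00018, -90.69330
4. 21.44725, 77.66187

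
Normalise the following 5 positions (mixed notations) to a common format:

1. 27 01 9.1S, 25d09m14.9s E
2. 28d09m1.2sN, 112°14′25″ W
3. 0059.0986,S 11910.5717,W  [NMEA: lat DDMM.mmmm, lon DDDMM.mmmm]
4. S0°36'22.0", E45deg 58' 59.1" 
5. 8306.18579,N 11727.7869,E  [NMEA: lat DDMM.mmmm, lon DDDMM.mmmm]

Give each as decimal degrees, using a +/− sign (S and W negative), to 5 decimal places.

1. -27.01919, 25.15414
2. 28.15033, -112.24028
3. -0.98498, -119.17620
4. -0.60611, 45.98308
5. 83.10310, 117.46312

Point 1:
  Lat: 27° + 1/60 + 9.1/3600 = 27 + 0.016667 + 0.002528 = 27.019194
  hemisphere S, so the sign is −
  Longitude: 25 + 9/60 + 14.9/3600 = 25.154139
  E → positive
Point 2:
  Lat: 28 + 9/60 + 1.2/3600 = 28.150333
  N ⇒ keep positive
  λ: 112 + 14/60 + 25/3600 = 112.240278
  W ⇒ negate
Point 3:
  Lat: split at 2 digits → 00° and 59.0986′; 0 + 59.0986/60 = 0.984977
  hemisphere S, so the sign is −
  Lon: degrees = first 3 digits = 119, minutes = 10.5717; 119 + 10.5717/60 = 119.176195
  W → negative
Point 4:
  Latitude: 36′ + 22″ = 36.36667′; 0 + 36.36667/60 = 0.606111
  S ⇒ negate
  λ: 45 + 58/60 + 59.1/3600 = 45.983083
  E ⇒ keep positive
Point 5:
  Latitude: split at 2 digits → 83° and 6.18579′; 83 + 6.18579/60 = 83.103097
  N → positive
  Longitude: split at 3 digits → 117° and 27.7869′; 117 + 27.7869/60 = 117.463115
  E → positive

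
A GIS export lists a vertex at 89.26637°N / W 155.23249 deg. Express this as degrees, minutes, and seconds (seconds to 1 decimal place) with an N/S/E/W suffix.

Lat: 0.266370° → 15.98220′; 0.98220 × 60 = 58.932″
Longitude: 0.232490 × 60 = 13.94940′ → 13′, remainder × 60 = 56.964″

89°15′58.9″ N, 155°13′57.0″ W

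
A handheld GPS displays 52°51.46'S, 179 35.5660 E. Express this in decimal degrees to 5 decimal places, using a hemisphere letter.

52.85767° S, 179.59277° E

Lat: 52 + 51.46/60 = 52.857667
λ: 35.566′ = 0.592767°; total 179.592767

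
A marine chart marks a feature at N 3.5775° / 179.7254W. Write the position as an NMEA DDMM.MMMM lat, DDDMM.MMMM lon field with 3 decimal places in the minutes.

0334.650,N / 17943.524,W

φ: fractional part 0.577500 → 34.65000 minutes
Lon: 179° + 0.725400 × 60 = 179° 43.52400′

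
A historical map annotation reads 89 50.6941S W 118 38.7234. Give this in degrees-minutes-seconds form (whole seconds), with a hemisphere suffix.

89°50′42″ S, 118°38′43″ W

φ: 50.69410′ → 50′ and 0.69410 × 60 = 41.65″
λ: 38.72340′ → 38′ and 0.72340 × 60 = 43.40″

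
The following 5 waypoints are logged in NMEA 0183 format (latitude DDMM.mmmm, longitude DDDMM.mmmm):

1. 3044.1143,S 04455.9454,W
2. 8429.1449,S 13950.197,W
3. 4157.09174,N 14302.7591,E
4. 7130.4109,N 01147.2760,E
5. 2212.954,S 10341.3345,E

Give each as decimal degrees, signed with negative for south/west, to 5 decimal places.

Point 1:
  Lat: split at 2 digits → 30° and 44.1143′; 30 + 44.1143/60 = 30.735238
  hemisphere S, so the sign is −
  Longitude: degrees = first 3 digits = 44, minutes = 55.9454; 44 + 55.9454/60 = 44.932423
  W → negative
Point 2:
  Lat: split at 2 digits → 84° and 29.1449′; 84 + 29.1449/60 = 84.485748
  S ⇒ negate
  Longitude: degrees = first 3 digits = 139, minutes = 50.197; 139 + 50.197/60 = 139.836617
  W → negative
Point 3:
  φ: split at 2 digits → 41° and 57.09174′; 41 + 57.09174/60 = 41.951529
  N → positive
  Longitude: split at 3 digits → 143° and 2.7591′; 143 + 2.7591/60 = 143.045985
  E → positive
Point 4:
  φ: degrees = first 2 digits = 71, minutes = 30.4109; 71 + 30.4109/60 = 71.506848
  N → positive
  λ: degrees = first 3 digits = 11, minutes = 47.276; 11 + 47.276/60 = 11.787933
  E → positive
Point 5:
  φ: degrees = first 2 digits = 22, minutes = 12.954; 22 + 12.954/60 = 22.215900
  S → negative
  Longitude: degrees = first 3 digits = 103, minutes = 41.3345; 103 + 41.3345/60 = 103.688908
  E ⇒ keep positive

1. -30.73524, -44.93242
2. -84.48575, -139.83662
3. 41.95153, 143.04599
4. 71.50685, 11.78793
5. -22.21590, 103.68891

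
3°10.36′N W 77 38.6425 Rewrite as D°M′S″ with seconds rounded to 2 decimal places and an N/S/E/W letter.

3°10′21.60″ N, 77°38′38.55″ W

Lat: fractional minutes 0.36000 × 60 = 21.6000″
Longitude: 38.64250′ → 38′ and 0.64250 × 60 = 38.5500″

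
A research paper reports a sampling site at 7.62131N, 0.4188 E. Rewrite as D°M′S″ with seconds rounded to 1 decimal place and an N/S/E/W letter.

φ: 0.621310 × 60 = 37.27860′ → 37′, remainder × 60 = 16.716″
Longitude: 0.418800 × 60 = 25.12800′ → 25′, remainder × 60 = 7.680″

7°37′16.7″ N, 0°25′7.7″ E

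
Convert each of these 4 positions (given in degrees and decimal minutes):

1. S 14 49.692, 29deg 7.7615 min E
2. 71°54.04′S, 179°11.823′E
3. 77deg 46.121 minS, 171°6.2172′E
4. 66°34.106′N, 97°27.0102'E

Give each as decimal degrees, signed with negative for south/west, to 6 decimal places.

Point 1:
  Lat: 14 + 49.692/60 = 14.8282000
  S ⇒ negate
  λ: 29 + 7.7615/60 = 29.1293583
  E ⇒ keep positive
Point 2:
  Lat: 71 + 54.04/60 = 71.9006667
  hemisphere S, so the sign is −
  Longitude: 179 + 11.823/60 = 179.1970500
  E ⇒ keep positive
Point 3:
  φ: 77 + 46.121/60 = 77.7686833
  S ⇒ negate
  Longitude: 171 + 6.2172/60 = 171.1036200
  E ⇒ keep positive
Point 4:
  Lat: 66 + 34.106/60 = 66.5684333
  N → positive
  Lon: 97 + 27.0102/60 = 97.4501700
  E → positive

1. -14.828200, 29.129358
2. -71.900667, 179.197050
3. -77.768683, 171.103620
4. 66.568433, 97.450170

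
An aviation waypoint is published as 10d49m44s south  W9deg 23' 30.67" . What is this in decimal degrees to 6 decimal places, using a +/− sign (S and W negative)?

-10.828889, -9.391853

φ: 10° + 49/60 + 44/3600 = 10 + 0.816667 + 0.012222 = 10.8288889
hemisphere S, so the sign is −
Lon: 9 + 23/60 + 30.67/3600 = 9.3918528
W ⇒ negate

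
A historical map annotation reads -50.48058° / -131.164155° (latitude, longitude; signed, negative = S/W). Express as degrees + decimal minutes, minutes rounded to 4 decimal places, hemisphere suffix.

Latitude is negative → S; |value| = 50.480580
Lat: fractional part 0.480580 → 28.834800 minutes
Longitude is negative → W; |value| = 131.164155
Lon: fractional part 0.164155 → 9.849300 minutes

50° 28.8348′ S, 131° 9.8493′ W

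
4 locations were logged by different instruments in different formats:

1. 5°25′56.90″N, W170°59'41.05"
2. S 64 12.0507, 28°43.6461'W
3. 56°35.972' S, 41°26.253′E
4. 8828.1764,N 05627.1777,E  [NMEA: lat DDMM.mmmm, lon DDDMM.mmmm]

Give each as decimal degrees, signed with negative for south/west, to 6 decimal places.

1. 5.432472, -170.994736
2. -64.200845, -28.727435
3. -56.599533, 41.437550
4. 88.469607, 56.452962

Point 1:
  Lat: 5° + 25/60 + 56.9/3600 = 5 + 0.416667 + 0.015806 = 5.4324722
  N → positive
  Longitude: 170° + 59/60 + 41.05/3600 = 170 + 0.983333 + 0.011403 = 170.9947361
  W ⇒ negate
Point 2:
  φ: 12.0507′ = 0.200845°; total 64.2008450
  S ⇒ negate
  Lon: 43.6461′ = 0.727435°; total 28.7274350
  W ⇒ negate
Point 3:
  Lat: 56 + 35.972/60 = 56.5995333
  hemisphere S, so the sign is −
  λ: 26.253′ = 0.437550°; total 41.4375500
  E → positive
Point 4:
  Latitude: degrees = first 2 digits = 88, minutes = 28.1764; 88 + 28.1764/60 = 88.4696067
  N → positive
  Lon: degrees = first 3 digits = 56, minutes = 27.1777; 56 + 27.1777/60 = 56.4529617
  E ⇒ keep positive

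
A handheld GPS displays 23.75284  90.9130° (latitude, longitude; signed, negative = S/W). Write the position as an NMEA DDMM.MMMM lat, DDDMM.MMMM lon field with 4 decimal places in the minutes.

Lat: 23° + 0.752840 × 60 = 23° 45.170400′
λ: 90° + 0.913000 × 60 = 90° 54.780000′

2345.1704,N / 09054.7800,E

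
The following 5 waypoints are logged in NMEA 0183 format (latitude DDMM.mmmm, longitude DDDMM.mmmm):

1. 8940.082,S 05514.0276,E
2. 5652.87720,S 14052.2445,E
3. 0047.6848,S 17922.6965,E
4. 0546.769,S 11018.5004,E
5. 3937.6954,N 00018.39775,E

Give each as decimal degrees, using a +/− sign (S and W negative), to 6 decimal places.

1. -89.668033, 55.233793
2. -56.881287, 140.870742
3. -0.794747, 179.378275
4. -5.779483, 110.308340
5. 39.628257, 0.306629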